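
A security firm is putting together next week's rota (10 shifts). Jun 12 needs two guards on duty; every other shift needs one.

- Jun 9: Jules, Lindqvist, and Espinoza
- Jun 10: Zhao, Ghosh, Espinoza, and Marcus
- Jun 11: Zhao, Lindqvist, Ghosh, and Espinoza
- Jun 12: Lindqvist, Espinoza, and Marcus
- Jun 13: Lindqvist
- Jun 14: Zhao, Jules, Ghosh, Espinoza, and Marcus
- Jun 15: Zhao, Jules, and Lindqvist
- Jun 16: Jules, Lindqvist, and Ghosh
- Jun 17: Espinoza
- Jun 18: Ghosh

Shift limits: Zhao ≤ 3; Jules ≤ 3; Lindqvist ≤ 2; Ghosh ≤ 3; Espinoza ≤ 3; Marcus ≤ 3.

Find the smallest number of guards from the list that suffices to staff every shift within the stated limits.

11 slots to fill and no one can take more than 3, so at least ⌈11/3⌉ = 4 guards are needed.
Zhao, Lindqvist, Ghosh, and Espinoza alone can cover everything: Jun 9→Espinoza, Jun 10→Zhao, Jun 11→Ghosh, Jun 12→Lindqvist+Espinoza, Jun 13→Lindqvist, Jun 14→Zhao, Jun 15→Zhao, Jun 16→Ghosh, Jun 17→Espinoza, Jun 18→Ghosh.

4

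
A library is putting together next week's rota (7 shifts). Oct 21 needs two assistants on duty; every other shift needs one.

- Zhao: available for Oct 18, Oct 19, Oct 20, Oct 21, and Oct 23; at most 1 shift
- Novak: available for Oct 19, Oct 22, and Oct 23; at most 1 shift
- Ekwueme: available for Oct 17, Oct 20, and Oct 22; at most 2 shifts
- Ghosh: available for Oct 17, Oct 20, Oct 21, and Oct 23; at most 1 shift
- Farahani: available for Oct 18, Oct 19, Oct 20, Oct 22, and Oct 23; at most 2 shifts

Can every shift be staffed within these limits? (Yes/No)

Total capacity is 1+1+2+1+2 = 7 but 8 worker-slots are needed — infeasible.

No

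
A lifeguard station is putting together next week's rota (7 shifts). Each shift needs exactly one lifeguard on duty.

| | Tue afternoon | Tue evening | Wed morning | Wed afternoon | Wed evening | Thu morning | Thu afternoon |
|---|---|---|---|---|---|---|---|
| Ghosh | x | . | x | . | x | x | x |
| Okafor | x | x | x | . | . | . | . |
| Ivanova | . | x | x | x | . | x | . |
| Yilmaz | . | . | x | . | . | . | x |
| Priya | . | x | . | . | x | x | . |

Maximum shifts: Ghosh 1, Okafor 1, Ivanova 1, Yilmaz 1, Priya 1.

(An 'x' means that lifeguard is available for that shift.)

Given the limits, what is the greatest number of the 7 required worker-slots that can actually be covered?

5

Total capacity across all lifeguards is 1+1+1+1+1 = 5, and 7 slots are needed, so at most 5 can be filled.
An assignment achieving 5: Tue afternoon→Ghosh, Tue evening→Okafor, Wed afternoon→Ivanova, Wed evening→Priya, Thu afternoon→Yilmaz.
Loads: Ghosh 1/1, Okafor 1/1, Ivanova 1/1, Yilmaz 1/1, Priya 1/1.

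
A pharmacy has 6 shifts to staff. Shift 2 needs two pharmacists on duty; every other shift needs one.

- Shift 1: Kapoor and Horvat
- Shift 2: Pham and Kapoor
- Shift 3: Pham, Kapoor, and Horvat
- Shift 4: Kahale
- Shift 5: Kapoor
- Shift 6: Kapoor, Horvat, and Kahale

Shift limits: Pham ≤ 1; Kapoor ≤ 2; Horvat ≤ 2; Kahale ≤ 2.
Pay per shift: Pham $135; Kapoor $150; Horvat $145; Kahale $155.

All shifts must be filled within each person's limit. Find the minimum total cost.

$1035

Shift 2 can only be covered by Pham and Kapoor, so that assignment is forced.
Shift 4 can only be covered by Kahale, so that assignment is forced.
Shift 5 can only be covered by Kapoor, so that assignment is forced.
Picking the cheapest available pharmacist for each shift independently would cost $1015, but that ignores the shift limits.
An optimal schedule: Shift 1→Horvat, Shift 2→Pham+Kapoor, Shift 3→Horvat, Shift 4→Kahale, Shift 5→Kapoor, Shift 6→Kahale.
Total: 145 + 135 + 150 + 145 + 155 + 150 + 155 = $1035.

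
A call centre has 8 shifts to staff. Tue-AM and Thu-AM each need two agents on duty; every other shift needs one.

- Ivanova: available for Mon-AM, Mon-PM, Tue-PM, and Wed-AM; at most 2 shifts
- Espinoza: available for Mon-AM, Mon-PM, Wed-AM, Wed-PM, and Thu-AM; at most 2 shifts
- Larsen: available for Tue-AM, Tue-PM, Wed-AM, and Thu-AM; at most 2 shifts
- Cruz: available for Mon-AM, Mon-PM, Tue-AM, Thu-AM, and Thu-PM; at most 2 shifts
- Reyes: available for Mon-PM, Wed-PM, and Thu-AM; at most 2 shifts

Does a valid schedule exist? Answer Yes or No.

Yes

Tue-AM can only be covered by Larsen and Cruz, so that assignment is forced.
Thu-PM can only be covered by Cruz, so that assignment is forced.
One valid schedule: Mon-AM→Ivanova, Mon-PM→Reyes, Tue-AM→Larsen+Cruz, Tue-PM→Ivanova, Wed-AM→Espinoza, Wed-PM→Espinoza, Thu-AM→Larsen+Reyes, Thu-PM→Cruz.
Loads: Ivanova 2/2, Espinoza 2/2, Larsen 2/2, Cruz 2/2, Reyes 2/2 — all within limits.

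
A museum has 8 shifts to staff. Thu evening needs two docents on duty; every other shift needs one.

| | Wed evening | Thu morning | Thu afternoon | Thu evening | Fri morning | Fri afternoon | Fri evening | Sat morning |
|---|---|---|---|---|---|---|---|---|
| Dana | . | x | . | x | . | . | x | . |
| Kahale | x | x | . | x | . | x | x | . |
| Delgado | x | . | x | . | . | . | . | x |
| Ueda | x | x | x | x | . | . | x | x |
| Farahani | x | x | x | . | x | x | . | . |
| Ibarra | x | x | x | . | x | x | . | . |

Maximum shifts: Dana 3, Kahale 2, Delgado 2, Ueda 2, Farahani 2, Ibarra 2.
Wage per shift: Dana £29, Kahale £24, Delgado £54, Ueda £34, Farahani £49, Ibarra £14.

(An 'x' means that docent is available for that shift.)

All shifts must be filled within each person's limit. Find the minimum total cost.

Picking the cheapest available docent for each shift independently would cost £181, but that ignores the shift limits.
An optimal schedule: Wed evening→Kahale, Thu morning→Dana, Thu afternoon→Ueda, Thu evening→Kahale+Dana, Fri morning→Ibarra, Fri afternoon→Ibarra, Fri evening→Dana, Sat morning→Ueda.
Total: 24 + 29 + 34 + 24 + 29 + 14 + 14 + 29 + 34 = £231.

£231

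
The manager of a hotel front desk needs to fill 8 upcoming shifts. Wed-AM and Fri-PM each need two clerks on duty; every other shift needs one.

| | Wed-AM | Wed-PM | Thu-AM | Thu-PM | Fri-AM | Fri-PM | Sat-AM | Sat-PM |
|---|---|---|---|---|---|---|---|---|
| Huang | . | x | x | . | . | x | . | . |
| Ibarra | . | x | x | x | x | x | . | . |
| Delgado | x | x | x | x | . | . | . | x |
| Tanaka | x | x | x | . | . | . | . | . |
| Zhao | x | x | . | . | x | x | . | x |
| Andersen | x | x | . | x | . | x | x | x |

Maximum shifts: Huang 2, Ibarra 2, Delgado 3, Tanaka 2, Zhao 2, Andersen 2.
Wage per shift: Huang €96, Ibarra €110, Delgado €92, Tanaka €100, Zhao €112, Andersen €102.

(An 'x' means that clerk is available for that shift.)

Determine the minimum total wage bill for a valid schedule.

€982

Sat-AM can only be covered by Andersen, so that assignment is forced.
Picking the cheapest available clerk for each shift independently would cost €970, but that ignores the shift limits.
An optimal schedule: Wed-AM→Delgado+Tanaka, Wed-PM→Tanaka, Thu-AM→Huang, Thu-PM→Delgado, Fri-AM→Ibarra, Fri-PM→Huang+Andersen, Sat-AM→Andersen, Sat-PM→Delgado.
Total: 92 + 100 + 100 + 96 + 92 + 110 + 96 + 102 + 102 + 92 = €982.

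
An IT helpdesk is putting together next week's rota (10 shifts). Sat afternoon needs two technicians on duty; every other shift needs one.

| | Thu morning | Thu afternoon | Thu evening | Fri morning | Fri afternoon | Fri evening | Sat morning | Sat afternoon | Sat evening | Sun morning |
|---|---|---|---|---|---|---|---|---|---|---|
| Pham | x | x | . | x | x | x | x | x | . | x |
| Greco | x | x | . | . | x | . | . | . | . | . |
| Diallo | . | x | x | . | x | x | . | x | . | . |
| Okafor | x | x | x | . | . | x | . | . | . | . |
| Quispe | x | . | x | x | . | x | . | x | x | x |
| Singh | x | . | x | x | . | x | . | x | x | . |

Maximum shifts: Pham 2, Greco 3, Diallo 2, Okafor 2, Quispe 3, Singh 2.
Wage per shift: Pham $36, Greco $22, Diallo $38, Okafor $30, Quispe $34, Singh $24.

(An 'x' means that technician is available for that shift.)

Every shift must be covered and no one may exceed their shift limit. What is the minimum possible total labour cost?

Sat morning can only be covered by Pham, so that assignment is forced.
Picking the cheapest available technician for each shift independently would cost $290, but that ignores the shift limits.
An optimal schedule: Thu morning→Greco, Thu afternoon→Greco, Thu evening→Okafor, Fri morning→Quispe, Fri afternoon→Greco, Fri evening→Okafor, Sat morning→Pham, Sat afternoon→Singh+Quispe, Sat evening→Singh, Sun morning→Quispe.
Total: 22 + 22 + 30 + 34 + 22 + 30 + 36 + 24 + 34 + 24 + 34 = $312.

$312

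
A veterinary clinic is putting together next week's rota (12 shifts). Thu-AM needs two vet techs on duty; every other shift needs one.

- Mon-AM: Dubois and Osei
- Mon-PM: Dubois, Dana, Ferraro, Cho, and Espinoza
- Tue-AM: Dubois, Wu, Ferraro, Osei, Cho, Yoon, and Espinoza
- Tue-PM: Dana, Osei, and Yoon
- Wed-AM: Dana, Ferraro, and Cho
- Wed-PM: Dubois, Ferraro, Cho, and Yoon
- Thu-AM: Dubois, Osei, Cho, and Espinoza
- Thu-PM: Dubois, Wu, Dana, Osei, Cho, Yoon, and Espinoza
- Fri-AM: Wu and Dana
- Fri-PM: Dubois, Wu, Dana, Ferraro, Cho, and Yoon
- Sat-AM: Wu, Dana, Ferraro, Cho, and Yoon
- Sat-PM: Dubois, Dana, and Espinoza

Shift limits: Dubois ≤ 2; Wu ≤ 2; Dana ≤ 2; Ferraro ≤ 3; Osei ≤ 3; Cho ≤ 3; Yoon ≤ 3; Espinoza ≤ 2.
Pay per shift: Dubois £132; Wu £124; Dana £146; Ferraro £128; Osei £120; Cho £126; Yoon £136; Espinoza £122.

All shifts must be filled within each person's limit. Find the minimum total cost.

Picking the cheapest available vet tech for each shift independently would cost £1590, but that ignores the shift limits.
An optimal schedule: Mon-AM→Osei, Mon-PM→Espinoza, Tue-AM→Ferraro, Tue-PM→Osei, Wed-AM→Cho, Wed-PM→Cho, Thu-AM→Osei+Cho, Thu-PM→Wu, Fri-AM→Wu, Fri-PM→Ferraro, Sat-AM→Ferraro, Sat-PM→Espinoza.
Total: 120 + 122 + 128 + 120 + 126 + 126 + 120 + 126 + 124 + 124 + 128 + 128 + 122 = £1614.

£1614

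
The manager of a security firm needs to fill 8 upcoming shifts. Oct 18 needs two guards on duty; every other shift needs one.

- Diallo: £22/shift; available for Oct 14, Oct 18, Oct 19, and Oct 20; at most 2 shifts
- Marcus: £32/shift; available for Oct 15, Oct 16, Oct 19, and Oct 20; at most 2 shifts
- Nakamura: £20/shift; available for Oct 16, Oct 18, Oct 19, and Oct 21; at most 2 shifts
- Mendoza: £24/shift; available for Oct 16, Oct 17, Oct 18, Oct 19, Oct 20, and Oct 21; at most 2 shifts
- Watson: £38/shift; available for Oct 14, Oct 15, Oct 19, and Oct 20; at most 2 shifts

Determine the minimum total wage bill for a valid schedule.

£234

Oct 17 can only be covered by Mendoza, so that assignment is forced.
Picking the cheapest available guard for each shift independently would cost £202, but that ignores the shift limits.
An optimal schedule: Oct 14→Diallo, Oct 15→Marcus, Oct 16→Marcus, Oct 17→Mendoza, Oct 18→Diallo+Nakamura, Oct 19→Watson, Oct 20→Mendoza, Oct 21→Nakamura.
Total: 22 + 32 + 32 + 24 + 22 + 20 + 38 + 24 + 20 = £234.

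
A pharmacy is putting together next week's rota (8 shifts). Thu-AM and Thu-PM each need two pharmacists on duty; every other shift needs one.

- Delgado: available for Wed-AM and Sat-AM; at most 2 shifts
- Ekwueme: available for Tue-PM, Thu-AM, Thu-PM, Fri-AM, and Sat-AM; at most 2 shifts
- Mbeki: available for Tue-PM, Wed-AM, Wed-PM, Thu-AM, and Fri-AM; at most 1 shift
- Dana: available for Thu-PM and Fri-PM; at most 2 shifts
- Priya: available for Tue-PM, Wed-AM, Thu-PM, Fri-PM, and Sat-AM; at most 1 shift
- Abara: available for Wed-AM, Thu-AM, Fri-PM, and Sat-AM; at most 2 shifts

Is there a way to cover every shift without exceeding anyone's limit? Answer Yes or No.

Total capacity is 10 and 10 slots are needed, so capacity alone doesn't rule it out.
Shifts {Tue-PM, Wed-PM, Thu-AM, Thu-PM, Fri-AM} need 7 worker-slots in total, but the pharmacists available for any of those shifts (Ekwueme, Mbeki, Dana, Priya, and Abara) can supply at most 6 among them. So no valid schedule exists.

No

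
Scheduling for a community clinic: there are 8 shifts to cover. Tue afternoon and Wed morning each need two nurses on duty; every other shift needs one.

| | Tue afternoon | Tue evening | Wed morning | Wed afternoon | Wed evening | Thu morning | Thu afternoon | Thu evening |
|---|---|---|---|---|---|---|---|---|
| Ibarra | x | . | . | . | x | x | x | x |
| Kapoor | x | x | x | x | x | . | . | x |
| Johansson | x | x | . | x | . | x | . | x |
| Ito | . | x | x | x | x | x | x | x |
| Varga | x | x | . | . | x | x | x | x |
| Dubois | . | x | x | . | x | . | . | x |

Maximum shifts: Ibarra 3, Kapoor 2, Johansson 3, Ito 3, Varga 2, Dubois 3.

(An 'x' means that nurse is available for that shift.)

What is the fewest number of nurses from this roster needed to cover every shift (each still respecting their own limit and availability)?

4

10 slots to fill and no one can take more than 3, so at least ⌈10/3⌉ = 4 nurses are needed.
Ibarra, Kapoor, Johansson, and Ito alone can cover everything: Tue afternoon→Ibarra+Kapoor, Tue evening→Johansson, Wed morning→Kapoor+Ito, Wed afternoon→Johansson, Wed evening→Ibarra, Thu morning→Johansson, Thu afternoon→Ibarra, Thu evening→Ito.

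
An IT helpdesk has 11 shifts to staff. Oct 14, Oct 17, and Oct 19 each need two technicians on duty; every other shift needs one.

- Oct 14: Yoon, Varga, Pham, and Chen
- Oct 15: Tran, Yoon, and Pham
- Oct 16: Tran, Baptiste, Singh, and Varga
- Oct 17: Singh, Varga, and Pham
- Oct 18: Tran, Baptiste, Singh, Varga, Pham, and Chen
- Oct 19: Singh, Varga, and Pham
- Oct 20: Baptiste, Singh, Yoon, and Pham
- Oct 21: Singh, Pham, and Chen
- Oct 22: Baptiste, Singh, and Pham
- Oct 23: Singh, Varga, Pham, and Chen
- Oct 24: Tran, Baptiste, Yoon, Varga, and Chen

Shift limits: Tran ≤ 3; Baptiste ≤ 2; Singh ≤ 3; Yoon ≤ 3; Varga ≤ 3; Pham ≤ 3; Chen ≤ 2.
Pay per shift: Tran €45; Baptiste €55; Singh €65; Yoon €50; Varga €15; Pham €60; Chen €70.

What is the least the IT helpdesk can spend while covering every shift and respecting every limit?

Picking the cheapest available technician for each shift independently would cost €485, but that ignores the shift limits.
An optimal schedule: Oct 14→Varga+Yoon, Oct 15→Tran, Oct 16→Tran, Oct 17→Varga+Pham, Oct 18→Tran, Oct 19→Varga+Pham, Oct 20→Yoon, Oct 21→Pham, Oct 22→Baptiste, Oct 23→Singh, Oct 24→Yoon.
Total: 15 + 50 + 45 + 45 + 15 + 60 + 45 + 15 + 60 + 50 + 60 + 55 + 65 + 50 = €630.

€630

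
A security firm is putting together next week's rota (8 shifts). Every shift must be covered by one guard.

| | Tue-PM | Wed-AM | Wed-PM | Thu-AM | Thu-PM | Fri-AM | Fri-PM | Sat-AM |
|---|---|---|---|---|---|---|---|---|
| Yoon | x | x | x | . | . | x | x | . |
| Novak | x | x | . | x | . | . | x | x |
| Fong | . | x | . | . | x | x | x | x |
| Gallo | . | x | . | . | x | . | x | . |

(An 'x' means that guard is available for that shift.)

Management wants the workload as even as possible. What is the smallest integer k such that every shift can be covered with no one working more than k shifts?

2

With 4 guards and 8 worker-slots to fill, someone must work at least ⌈8/4⌉ = 2 shifts, so k ≥ 2.
k = 2 works: Tue-PM→Yoon, Wed-AM→Gallo, Wed-PM→Yoon, Thu-AM→Novak, Thu-PM→Fong, Fri-AM→Fong, Fri-PM→Gallo, Sat-AM→Novak.
Loads: Yoon 2, Novak 2, Fong 2, Gallo 2 — all ≤ 2.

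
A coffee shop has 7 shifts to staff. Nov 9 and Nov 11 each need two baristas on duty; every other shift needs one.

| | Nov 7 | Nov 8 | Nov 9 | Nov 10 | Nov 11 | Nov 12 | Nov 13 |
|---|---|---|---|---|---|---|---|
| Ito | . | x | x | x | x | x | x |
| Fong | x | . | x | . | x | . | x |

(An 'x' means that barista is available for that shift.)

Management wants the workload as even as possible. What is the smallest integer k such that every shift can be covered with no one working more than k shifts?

5

With 2 baristas and 9 worker-slots to fill, someone must work at least ⌈9/2⌉ = 5 shifts, so k ≥ 5.
k = 5 works: Nov 7→Fong, Nov 8→Ito, Nov 9→Ito+Fong, Nov 10→Ito, Nov 11→Ito+Fong, Nov 12→Ito, Nov 13→Fong.
Loads: Ito 5, Fong 4 — all ≤ 5.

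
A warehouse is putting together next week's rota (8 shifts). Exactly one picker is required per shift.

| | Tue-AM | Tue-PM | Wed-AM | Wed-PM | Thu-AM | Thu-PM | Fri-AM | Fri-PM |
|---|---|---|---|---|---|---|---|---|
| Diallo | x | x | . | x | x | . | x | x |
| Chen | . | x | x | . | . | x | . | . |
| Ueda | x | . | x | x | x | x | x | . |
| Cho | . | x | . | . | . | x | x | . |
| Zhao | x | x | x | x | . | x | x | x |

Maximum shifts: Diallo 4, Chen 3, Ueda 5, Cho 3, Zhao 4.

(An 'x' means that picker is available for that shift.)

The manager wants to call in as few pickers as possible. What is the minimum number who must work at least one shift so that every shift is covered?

8 slots to fill and no one can take more than 5, so at least ⌈8/5⌉ = 2 pickers are needed.
Diallo and Ueda alone can cover everything: Tue-AM→Diallo, Tue-PM→Diallo, Wed-AM→Ueda, Wed-PM→Diallo, Thu-AM→Ueda, Thu-PM→Ueda, Fri-AM→Ueda, Fri-PM→Diallo.

2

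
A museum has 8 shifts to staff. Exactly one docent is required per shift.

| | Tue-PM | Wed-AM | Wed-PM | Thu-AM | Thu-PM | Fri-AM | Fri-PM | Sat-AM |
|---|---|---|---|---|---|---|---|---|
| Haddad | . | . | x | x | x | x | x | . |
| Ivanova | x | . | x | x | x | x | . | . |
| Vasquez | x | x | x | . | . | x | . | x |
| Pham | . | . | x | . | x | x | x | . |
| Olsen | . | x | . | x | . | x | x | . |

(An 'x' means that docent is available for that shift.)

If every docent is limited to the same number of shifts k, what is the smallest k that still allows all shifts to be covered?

2

With 5 docents and 8 worker-slots to fill, someone must work at least ⌈8/5⌉ = 2 shifts, so k ≥ 2.
k = 2 works: Tue-PM→Ivanova, Wed-AM→Vasquez, Wed-PM→Ivanova, Thu-AM→Haddad, Thu-PM→Haddad, Fri-AM→Pham, Fri-PM→Pham, Sat-AM→Vasquez.
Loads: Haddad 2, Ivanova 2, Vasquez 2, Pham 2, Olsen 0 — all ≤ 2.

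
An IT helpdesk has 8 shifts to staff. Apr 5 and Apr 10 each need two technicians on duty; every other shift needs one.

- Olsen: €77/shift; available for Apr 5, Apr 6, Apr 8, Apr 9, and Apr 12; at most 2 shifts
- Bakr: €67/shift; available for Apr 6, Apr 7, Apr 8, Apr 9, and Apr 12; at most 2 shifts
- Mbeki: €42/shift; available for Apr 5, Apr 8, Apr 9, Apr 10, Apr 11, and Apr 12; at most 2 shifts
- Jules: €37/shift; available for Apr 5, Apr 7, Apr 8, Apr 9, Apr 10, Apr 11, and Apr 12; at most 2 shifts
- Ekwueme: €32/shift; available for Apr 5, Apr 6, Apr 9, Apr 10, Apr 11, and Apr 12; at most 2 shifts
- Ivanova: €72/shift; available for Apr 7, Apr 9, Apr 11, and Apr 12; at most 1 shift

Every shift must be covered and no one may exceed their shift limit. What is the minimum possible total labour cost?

Picking the cheapest available technician for each shift independently would cost €340, but that ignores the shift limits.
An optimal schedule: Apr 5→Mbeki+Olsen, Apr 6→Ekwueme, Apr 7→Jules, Apr 8→Mbeki, Apr 9→Bakr, Apr 10→Ekwueme+Jules, Apr 11→Ivanova, Apr 12→Bakr.
Total: 42 + 77 + 32 + 37 + 42 + 67 + 32 + 37 + 72 + 67 = €505.

€505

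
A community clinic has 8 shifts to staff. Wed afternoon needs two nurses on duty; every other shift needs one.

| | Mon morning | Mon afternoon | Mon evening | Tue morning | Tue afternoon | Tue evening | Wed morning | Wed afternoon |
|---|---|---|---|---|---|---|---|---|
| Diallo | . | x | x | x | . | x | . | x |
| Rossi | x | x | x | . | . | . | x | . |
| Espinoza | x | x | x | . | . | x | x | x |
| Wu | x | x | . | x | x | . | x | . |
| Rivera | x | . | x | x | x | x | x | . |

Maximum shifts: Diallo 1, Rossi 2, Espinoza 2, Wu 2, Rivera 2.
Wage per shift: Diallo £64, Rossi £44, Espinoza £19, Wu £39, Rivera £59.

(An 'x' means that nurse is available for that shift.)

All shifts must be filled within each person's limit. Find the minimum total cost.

Wed afternoon can only be covered by Diallo and Espinoza, so that assignment is forced.
Picking the cheapest available nurse for each shift independently would cost £256, but that ignores the shift limits.
An optimal schedule: Mon morning→Rossi, Mon afternoon→Rossi, Mon evening→Rivera, Tue morning→Wu, Tue afternoon→Wu, Tue evening→Espinoza, Wed morning→Rivera, Wed afternoon→Diallo+Espinoza.
Total: 44 + 44 + 59 + 39 + 39 + 19 + 59 + 64 + 19 = £386.

£386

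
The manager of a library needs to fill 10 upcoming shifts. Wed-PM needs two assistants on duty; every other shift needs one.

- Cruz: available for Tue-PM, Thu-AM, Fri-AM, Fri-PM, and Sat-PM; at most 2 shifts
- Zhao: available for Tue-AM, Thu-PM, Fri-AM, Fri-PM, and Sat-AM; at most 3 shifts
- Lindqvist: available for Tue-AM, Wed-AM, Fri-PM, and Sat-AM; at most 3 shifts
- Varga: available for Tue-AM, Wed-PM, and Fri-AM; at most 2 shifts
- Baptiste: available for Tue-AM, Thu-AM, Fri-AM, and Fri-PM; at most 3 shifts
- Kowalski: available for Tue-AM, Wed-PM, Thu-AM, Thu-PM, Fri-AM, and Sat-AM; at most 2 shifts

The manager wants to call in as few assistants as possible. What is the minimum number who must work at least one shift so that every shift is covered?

11 slots to fill and no one can take more than 3, so at least ⌈11/3⌉ = 4 assistants are needed.
No set of 4 assistants can cover every shift (each such set leaves at least one shift with no one available or exceeds a cap).
Cruz, Zhao, Lindqvist, Varga, and Kowalski alone can cover everything: Tue-AM→Lindqvist, Tue-PM→Cruz, Wed-AM→Lindqvist, Wed-PM→Varga+Kowalski, Thu-AM→Kowalski, Thu-PM→Zhao, Fri-AM→Varga, Fri-PM→Zhao, Sat-AM→Zhao, Sat-PM→Cruz.

5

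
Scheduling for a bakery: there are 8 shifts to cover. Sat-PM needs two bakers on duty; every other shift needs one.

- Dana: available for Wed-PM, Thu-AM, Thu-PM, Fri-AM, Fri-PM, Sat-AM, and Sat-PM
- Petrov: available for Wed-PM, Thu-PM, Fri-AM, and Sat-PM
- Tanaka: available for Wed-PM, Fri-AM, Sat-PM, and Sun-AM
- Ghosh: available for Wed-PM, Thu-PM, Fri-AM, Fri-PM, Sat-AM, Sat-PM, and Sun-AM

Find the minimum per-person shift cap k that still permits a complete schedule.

With 4 bakers and 9 worker-slots to fill, someone must work at least ⌈9/4⌉ = 3 shifts, so k ≥ 3.
k = 3 works: Wed-PM→Petrov, Thu-AM→Dana, Thu-PM→Petrov, Fri-AM→Petrov, Fri-PM→Dana, Sat-AM→Dana, Sat-PM→Tanaka+Ghosh, Sun-AM→Tanaka.
Loads: Dana 3, Petrov 3, Tanaka 2, Ghosh 1 — all ≤ 3.

3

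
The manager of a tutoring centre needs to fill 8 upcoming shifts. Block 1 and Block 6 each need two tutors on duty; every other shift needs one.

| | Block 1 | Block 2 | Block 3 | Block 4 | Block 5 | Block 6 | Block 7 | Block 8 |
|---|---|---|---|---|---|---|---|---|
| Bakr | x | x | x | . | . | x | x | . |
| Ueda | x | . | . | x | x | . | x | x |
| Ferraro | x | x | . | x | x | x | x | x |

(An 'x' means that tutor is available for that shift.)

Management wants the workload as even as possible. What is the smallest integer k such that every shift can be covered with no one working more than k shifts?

With 3 tutors and 10 worker-slots to fill, someone must work at least ⌈10/3⌉ = 4 shifts, so k ≥ 4.
k = 4 works: Block 1→Bakr+Ueda, Block 2→Bakr, Block 3→Bakr, Block 4→Ueda, Block 5→Ueda, Block 6→Bakr+Ferraro, Block 7→Ferraro, Block 8→Ueda.
Loads: Bakr 4, Ueda 4, Ferraro 2 — all ≤ 4.

4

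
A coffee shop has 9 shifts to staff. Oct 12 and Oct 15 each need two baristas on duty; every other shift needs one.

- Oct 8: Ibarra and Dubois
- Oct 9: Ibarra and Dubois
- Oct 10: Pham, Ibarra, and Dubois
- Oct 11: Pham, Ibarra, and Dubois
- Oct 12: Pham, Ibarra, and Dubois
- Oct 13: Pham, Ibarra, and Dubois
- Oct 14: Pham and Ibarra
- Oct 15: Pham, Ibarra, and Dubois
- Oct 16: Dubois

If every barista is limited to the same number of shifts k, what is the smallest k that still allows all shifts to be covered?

With 3 baristas and 11 worker-slots to fill, someone must work at least ⌈11/3⌉ = 4 shifts, so k ≥ 4.
k = 4 works: Oct 8→Ibarra, Oct 9→Ibarra, Oct 10→Pham, Oct 11→Pham, Oct 12→Pham+Ibarra, Oct 13→Dubois, Oct 14→Pham, Oct 15→Ibarra+Dubois, Oct 16→Dubois.
Loads: Pham 4, Ibarra 4, Dubois 3 — all ≤ 4.

4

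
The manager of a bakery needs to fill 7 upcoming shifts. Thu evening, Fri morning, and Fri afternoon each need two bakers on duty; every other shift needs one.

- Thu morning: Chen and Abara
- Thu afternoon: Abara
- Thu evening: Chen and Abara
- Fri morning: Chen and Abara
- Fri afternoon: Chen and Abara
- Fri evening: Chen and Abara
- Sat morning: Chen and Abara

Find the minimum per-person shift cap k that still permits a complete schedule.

With 2 bakers and 10 worker-slots to fill, someone must work at least ⌈10/2⌉ = 5 shifts, so k ≥ 5.
k = 5 works: Thu morning→Chen, Thu afternoon→Abara, Thu evening→Chen+Abara, Fri morning→Chen+Abara, Fri afternoon→Chen+Abara, Fri evening→Chen, Sat morning→Abara.
Loads: Chen 5, Abara 5 — all ≤ 5.

5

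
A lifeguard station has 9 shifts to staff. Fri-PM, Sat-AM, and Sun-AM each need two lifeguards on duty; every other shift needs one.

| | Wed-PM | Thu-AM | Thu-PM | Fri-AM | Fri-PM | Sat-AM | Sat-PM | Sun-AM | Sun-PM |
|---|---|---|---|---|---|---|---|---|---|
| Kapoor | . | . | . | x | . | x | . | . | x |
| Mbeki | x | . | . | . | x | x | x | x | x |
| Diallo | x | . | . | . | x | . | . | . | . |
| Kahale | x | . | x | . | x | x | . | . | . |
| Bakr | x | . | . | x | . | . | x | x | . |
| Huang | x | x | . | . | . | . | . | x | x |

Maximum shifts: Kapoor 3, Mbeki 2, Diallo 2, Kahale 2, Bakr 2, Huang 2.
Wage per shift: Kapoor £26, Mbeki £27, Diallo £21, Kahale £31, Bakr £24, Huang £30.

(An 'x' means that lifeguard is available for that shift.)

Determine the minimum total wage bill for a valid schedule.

Thu-AM can only be covered by Huang, so that assignment is forced.
Thu-PM can only be covered by Kahale, so that assignment is forced.
Picking the cheapest available lifeguard for each shift independently would cost £308, but that ignores the shift limits.
An optimal schedule: Wed-PM→Diallo, Thu-AM→Huang, Thu-PM→Kahale, Fri-AM→Kapoor, Fri-PM→Diallo+Mbeki, Sat-AM→Kapoor+Mbeki, Sat-PM→Bakr, Sun-AM→Bakr+Huang, Sun-PM→Kapoor.
Total: 21 + 30 + 31 + 26 + 21 + 27 + 26 + 27 + 24 + 24 + 30 + 26 = £313.

£313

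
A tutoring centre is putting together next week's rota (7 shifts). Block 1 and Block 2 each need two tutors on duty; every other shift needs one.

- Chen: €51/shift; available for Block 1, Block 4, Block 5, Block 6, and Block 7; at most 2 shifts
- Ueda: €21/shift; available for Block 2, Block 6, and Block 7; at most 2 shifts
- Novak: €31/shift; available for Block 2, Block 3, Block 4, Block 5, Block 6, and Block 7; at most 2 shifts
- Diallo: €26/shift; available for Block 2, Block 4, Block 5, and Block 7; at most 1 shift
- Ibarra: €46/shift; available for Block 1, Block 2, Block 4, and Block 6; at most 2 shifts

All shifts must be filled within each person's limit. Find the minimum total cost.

€324

Block 1 can only be covered by Chen and Ibarra, so that assignment is forced.
Block 3 can only be covered by Novak, so that assignment is forced.
Picking the cheapest available tutor for each shift independently would cost €269, but that ignores the shift limits.
An optimal schedule: Block 1→Chen+Ibarra, Block 2→Diallo+Ibarra, Block 3→Novak, Block 4→Novak, Block 5→Chen, Block 6→Ueda, Block 7→Ueda.
Total: 51 + 46 + 26 + 46 + 31 + 31 + 51 + 21 + 21 = €324.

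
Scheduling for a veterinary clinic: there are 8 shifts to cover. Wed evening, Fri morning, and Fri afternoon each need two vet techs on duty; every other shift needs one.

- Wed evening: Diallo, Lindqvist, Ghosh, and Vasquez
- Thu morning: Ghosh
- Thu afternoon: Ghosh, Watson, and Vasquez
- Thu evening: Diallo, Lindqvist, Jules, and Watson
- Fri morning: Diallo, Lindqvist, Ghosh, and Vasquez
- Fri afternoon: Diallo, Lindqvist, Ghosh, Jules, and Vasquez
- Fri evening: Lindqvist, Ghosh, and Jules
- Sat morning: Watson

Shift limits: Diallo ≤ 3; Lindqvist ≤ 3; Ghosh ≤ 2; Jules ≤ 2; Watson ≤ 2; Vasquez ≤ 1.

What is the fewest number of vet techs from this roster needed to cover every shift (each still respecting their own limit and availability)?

5

11 slots to fill and no one can take more than 3, so at least ⌈11/3⌉ = 4 vet techs are needed.
Any 4 vet techs together have capacity at most 3+3+2+2 = 10 < 11 slots, so 4 can never suffice.
Diallo, Lindqvist, Ghosh, Jules, and Watson alone can cover everything: Wed evening→Diallo+Lindqvist, Thu morning→Ghosh, Thu afternoon→Ghosh, Thu evening→Jules, Fri morning→Diallo+Lindqvist, Fri afternoon→Diallo+Jules, Fri evening→Lindqvist, Sat morning→Watson.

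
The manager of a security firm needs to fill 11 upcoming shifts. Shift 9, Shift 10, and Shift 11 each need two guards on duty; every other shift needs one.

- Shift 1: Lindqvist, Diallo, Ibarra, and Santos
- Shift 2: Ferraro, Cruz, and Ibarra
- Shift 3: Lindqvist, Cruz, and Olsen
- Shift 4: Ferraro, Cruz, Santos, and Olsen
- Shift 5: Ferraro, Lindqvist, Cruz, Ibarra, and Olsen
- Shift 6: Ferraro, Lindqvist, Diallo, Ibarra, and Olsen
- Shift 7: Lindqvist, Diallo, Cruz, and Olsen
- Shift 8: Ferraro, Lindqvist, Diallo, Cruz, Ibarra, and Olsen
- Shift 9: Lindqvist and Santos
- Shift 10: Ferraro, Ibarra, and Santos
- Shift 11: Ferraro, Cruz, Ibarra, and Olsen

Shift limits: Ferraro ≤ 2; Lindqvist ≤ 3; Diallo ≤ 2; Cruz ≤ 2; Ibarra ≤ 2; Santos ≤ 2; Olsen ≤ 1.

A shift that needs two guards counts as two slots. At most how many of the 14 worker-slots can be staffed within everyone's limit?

14

Total capacity across all guards is 2+3+2+2+2+2+1 = 14, and 14 slots are needed, so at most 14 can be filled.
An assignment achieving 14: Shift 1→Lindqvist, Shift 2→Ferraro, Shift 3→Lindqvist, Shift 4→Santos, Shift 5→Cruz, Shift 6→Diallo, Shift 7→Diallo, Shift 8→Olsen, Shift 9→Lindqvist+Santos, Shift 10→Ferraro+Ibarra, Shift 11→Cruz+Ibarra.
Loads: Ferraro 2/2, Lindqvist 3/3, Diallo 2/2, Cruz 2/2, Ibarra 2/2, Santos 2/2, Olsen 1/1.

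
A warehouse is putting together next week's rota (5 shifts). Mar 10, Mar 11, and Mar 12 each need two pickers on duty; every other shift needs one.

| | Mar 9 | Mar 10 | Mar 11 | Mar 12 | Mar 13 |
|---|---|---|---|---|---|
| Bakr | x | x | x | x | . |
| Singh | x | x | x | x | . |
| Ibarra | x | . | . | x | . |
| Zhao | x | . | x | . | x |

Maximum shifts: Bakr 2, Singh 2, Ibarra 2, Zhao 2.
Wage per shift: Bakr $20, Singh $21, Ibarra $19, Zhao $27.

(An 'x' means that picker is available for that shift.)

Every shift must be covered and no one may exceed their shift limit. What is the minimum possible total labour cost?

Mar 10 can only be covered by Bakr and Singh, so that assignment is forced.
Mar 13 can only be covered by Zhao, so that assignment is forced.
Picking the cheapest available picker for each shift independently would cost $167, but that ignores the shift limits.
An optimal schedule: Mar 9→Ibarra, Mar 10→Bakr+Singh, Mar 11→Bakr+Zhao, Mar 12→Singh+Ibarra, Mar 13→Zhao.
Total: 19 + 20 + 21 + 20 + 27 + 21 + 19 + 27 = $174.

$174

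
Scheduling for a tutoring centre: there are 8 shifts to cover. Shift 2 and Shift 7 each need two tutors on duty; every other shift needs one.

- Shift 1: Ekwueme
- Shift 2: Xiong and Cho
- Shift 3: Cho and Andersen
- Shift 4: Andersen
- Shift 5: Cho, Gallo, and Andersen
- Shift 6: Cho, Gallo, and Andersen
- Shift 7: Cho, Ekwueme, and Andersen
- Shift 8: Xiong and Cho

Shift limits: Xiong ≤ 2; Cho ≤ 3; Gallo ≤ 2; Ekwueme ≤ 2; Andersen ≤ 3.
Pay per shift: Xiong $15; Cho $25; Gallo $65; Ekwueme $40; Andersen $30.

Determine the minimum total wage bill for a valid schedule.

$275

Shift 1 can only be covered by Ekwueme, so that assignment is forced.
Shift 2 can only be covered by Xiong and Cho, so that assignment is forced.
Shift 4 can only be covered by Andersen, so that assignment is forced.
Picking the cheapest available tutor for each shift independently would cost $255, but that ignores the shift limits.
An optimal schedule: Shift 1→Ekwueme, Shift 2→Xiong+Cho, Shift 3→Cho, Shift 4→Andersen, Shift 5→Cho, Shift 6→Andersen, Shift 7→Andersen+Ekwueme, Shift 8→Xiong.
Total: 40 + 15 + 25 + 25 + 30 + 25 + 30 + 30 + 40 + 15 = $275.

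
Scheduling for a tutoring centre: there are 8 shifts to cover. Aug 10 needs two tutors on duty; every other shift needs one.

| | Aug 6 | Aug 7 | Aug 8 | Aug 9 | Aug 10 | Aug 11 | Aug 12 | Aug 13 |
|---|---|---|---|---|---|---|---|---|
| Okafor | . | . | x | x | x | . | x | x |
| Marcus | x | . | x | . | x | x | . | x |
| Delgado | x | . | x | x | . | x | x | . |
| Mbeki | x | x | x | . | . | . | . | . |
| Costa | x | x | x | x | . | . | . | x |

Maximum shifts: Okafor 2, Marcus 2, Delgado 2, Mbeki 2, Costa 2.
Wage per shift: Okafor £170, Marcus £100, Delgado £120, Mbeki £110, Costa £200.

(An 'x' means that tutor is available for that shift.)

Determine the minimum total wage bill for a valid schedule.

£1200

Aug 10 can only be covered by Okafor and Marcus, so that assignment is forced.
Picking the cheapest available tutor for each shift independently would cost £1020, but that ignores the shift limits.
An optimal schedule: Aug 6→Delgado, Aug 7→Mbeki, Aug 8→Mbeki, Aug 9→Delgado, Aug 10→Okafor+Marcus, Aug 11→Marcus, Aug 12→Okafor, Aug 13→Costa.
Total: 120 + 110 + 110 + 120 + 170 + 100 + 100 + 170 + 200 = £1200.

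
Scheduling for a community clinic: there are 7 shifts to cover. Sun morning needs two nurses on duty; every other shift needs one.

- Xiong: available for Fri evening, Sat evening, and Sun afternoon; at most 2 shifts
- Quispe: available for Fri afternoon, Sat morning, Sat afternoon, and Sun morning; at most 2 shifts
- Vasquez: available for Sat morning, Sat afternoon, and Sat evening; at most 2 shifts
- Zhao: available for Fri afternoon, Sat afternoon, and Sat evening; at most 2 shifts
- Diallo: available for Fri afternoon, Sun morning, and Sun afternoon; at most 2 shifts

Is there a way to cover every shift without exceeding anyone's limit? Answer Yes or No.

Fri evening can only be covered by Xiong, so that assignment is forced.
Sun morning can only be covered by Quispe and Diallo, so that assignment is forced.
One valid schedule: Fri afternoon→Zhao, Fri evening→Xiong, Sat morning→Quispe, Sat afternoon→Vasquez, Sat evening→Vasquez, Sun morning→Quispe+Diallo, Sun afternoon→Xiong.
Loads: Xiong 2/2, Quispe 2/2, Vasquez 2/2, Zhao 1/2, Diallo 1/2 — all within limits.

Yes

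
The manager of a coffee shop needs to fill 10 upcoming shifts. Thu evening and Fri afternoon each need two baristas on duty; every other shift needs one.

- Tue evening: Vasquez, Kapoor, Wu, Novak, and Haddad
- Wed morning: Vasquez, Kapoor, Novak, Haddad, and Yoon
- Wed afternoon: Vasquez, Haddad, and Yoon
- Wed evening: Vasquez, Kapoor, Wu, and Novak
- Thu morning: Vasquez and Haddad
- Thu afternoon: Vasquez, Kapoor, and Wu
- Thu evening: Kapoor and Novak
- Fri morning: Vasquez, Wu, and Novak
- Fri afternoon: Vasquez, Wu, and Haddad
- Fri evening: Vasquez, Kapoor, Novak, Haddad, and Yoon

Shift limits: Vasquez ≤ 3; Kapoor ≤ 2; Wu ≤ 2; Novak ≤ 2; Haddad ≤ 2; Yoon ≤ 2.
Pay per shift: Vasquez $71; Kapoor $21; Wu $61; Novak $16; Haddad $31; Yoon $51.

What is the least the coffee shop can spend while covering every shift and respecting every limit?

$502

Thu evening can only be covered by Kapoor and Novak, so that assignment is forced.
Picking the cheapest available barista for each shift independently would cost $292, but that ignores the shift limits.
An optimal schedule: Tue evening→Vasquez, Wed morning→Yoon, Wed afternoon→Haddad, Wed evening→Wu, Thu morning→Haddad, Thu afternoon→Kapoor, Thu evening→Novak+Kapoor, Fri morning→Novak, Fri afternoon→Wu+Vasquez, Fri evening→Yoon.
Total: 71 + 51 + 31 + 61 + 31 + 21 + 16 + 21 + 16 + 61 + 71 + 51 = $502.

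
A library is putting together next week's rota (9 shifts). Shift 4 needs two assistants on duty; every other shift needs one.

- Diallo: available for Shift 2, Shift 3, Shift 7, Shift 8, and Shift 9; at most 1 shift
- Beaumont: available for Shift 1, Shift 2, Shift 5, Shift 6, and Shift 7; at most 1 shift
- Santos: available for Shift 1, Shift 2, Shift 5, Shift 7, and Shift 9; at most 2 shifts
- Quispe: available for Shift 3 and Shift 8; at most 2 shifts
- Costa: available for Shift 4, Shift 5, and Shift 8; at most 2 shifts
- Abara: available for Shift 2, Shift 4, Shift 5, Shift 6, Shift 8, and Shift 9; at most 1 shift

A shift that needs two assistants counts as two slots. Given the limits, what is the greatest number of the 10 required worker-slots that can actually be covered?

Total capacity across all assistants is 1+1+2+2+2+1 = 9, and 10 slots are needed, so at most 9 can be filled.
An assignment achieving 9: Shift 1→Beaumont, Shift 2→Santos, Shift 3→Quispe, Shift 4→Costa+Abara, Shift 5→Costa, Shift 7→Diallo, Shift 8→Quispe, Shift 9→Santos.
Loads: Diallo 1/1, Beaumont 1/1, Santos 2/2, Quispe 2/2, Costa 2/2, Abara 1/1.

9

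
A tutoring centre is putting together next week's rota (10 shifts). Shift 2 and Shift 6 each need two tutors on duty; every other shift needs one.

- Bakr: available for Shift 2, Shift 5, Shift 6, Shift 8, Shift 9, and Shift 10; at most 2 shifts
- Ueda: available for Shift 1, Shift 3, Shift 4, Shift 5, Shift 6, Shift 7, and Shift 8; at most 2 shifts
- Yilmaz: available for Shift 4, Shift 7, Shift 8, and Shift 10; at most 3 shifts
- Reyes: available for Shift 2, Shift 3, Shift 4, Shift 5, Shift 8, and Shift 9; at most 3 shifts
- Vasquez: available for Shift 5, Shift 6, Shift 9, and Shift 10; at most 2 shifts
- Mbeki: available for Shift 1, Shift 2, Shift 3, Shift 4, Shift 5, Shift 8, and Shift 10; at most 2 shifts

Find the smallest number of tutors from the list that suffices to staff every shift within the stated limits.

12 slots to fill and no one can take more than 3, so at least ⌈12/3⌉ = 4 tutors are needed.
Any 4 tutors together have capacity at most 3+3+2+2 = 10 < 12 slots, so 4 can never suffice.
Bakr, Ueda, Yilmaz, Reyes, and Vasquez alone can cover everything: Shift 1→Ueda, Shift 2→Bakr+Reyes, Shift 3→Ueda, Shift 4→Yilmaz, Shift 5→Vasquez, Shift 6→Bakr+Vasquez, Shift 7→Yilmaz, Shift 8→Reyes, Shift 9→Reyes, Shift 10→Yilmaz.

5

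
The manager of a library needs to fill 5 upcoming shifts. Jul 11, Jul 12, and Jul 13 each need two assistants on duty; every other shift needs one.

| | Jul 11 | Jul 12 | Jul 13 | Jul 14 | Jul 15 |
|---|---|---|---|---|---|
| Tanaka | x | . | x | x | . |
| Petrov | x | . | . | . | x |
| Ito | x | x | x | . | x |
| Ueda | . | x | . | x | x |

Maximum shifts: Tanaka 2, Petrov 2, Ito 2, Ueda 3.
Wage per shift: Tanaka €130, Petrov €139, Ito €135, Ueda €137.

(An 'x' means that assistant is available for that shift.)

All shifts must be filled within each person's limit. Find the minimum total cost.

€1080

Jul 12 can only be covered by Ito and Ueda, so that assignment is forced.
Jul 13 can only be covered by Tanaka and Ito, so that assignment is forced.
Picking the cheapest available assistant for each shift independently would cost €1067, but that ignores the shift limits.
An optimal schedule: Jul 11→Tanaka+Petrov, Jul 12→Ito+Ueda, Jul 13→Tanaka+Ito, Jul 14→Ueda, Jul 15→Ueda.
Total: 130 + 139 + 135 + 137 + 130 + 135 + 137 + 137 = €1080.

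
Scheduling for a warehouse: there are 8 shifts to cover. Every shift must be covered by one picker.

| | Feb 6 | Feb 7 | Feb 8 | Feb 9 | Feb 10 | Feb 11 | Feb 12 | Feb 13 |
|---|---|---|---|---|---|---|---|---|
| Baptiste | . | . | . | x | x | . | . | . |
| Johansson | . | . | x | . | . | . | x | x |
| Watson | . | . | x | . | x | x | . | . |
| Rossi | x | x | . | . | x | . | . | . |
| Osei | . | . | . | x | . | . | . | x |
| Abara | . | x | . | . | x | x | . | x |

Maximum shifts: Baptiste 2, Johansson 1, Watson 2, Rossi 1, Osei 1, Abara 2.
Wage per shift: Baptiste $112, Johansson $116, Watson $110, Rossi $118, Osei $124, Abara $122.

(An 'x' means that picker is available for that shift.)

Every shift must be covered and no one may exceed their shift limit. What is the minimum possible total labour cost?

Feb 6 can only be covered by Rossi, so that assignment is forced.
Feb 12 can only be covered by Johansson, so that assignment is forced.
Picking the cheapest available picker for each shift independently would cost $910, but that ignores the shift limits.
An optimal schedule: Feb 6→Rossi, Feb 7→Abara, Feb 8→Watson, Feb 9→Baptiste, Feb 10→Baptiste, Feb 11→Watson, Feb 12→Johansson, Feb 13→Abara.
Total: 118 + 122 + 110 + 112 + 112 + 110 + 116 + 122 = $922.

$922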